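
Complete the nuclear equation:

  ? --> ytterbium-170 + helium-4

Conserve mass number: A = 170 + 4, so A = 174.
Conserve atomic number: Z = 70 + 2, so Z = 72.
Z = 72 is hafnium, so the species is hafnium-174.

Hf-174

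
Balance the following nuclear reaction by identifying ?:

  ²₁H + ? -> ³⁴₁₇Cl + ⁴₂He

Conserve mass number: 2 + A = 34 + 4, so A = 36.
Conserve atomic number: 1 + Z = 17 + 2, so Z = 18.
Z = 18 is argon, so the species is ³⁶₁₈Ar.

Ar-36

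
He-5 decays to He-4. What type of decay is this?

ΔA = 4 − 5 = -1; ΔZ = 2 − 2 = +0.
A drops by 1 with Z unchanged — a neutron was emitted.

neutron emission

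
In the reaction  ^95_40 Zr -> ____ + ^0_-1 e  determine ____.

Conserve mass number: 95 = A + 0, so A = 95.
Conserve atomic number: 40 = Z − 1, so Z = 41.
Z = 41 is niobium, so the species is ^95_41 Nb.

Nb-95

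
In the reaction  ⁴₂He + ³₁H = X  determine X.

Conserve mass number: 4 + 3 = A, so A = 7.
Conserve atomic number: 2 + 1 = Z, so Z = 3.
Z = 3 is lithium, so the species is ⁷₃Li.

Li-7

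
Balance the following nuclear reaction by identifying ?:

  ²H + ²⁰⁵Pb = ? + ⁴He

Conserve mass number: 2 + 205 = A + 4, so A = 203.
Conserve atomic number: 1 + 82 = Z + 2, so Z = 81.
Z = 81 is thallium, so the species is ²⁰³Tl.

Tl-203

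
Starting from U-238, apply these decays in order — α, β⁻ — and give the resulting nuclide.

Pa-234

Start: (A, Z) = (238, 92).
After α: (234, 90).
After β⁻: (234, 91).
Z = 91 is protactinium.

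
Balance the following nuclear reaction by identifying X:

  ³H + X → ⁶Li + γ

He-3

Conserve mass number: 3 + A = 6 + 0, so A = 3.
Conserve atomic number: 1 + Z = 3 + 0, so Z = 2.
Z = 2 is helium, so the species is ³He.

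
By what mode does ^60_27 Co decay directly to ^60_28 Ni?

ΔA = 60 − 60 = 0; ΔZ = 28 − 27 = +1.
A is unchanged and Z rises by 1 — a neutron has become a proton (β⁻ decay).

beta-minus decay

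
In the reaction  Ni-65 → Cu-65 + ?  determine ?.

Conserve mass number: 65 = 65 + A, so A = 0.
Conserve atomic number: 28 = 29 + Z, so Z = -1.
A = 0 and Z = -1 is e⁻ — a beta-minus particle.

beta-minus particle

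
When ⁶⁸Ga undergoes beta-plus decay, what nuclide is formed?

Beta-plus decay: mass number changes by +0, atomic number by -1.
A: 68 = 68; Z: 31 − 1 = 30.
Z = 30 is zinc, so the daughter is ⁶⁸Zn.

Zn-68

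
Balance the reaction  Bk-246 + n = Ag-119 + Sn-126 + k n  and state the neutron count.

Conserve mass number: 247 = 119 + 126 + k, so k = 247 − 245 = 2.
Check atomic number: 97 = 47 + 50 + 0 = 97. ✓

2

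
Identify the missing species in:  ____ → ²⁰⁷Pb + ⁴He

Po-211

Conserve mass number: A = 207 + 4, so A = 211.
Conserve atomic number: Z = 82 + 2, so Z = 84.
Z = 84 is polonium, so the species is ²¹¹Po.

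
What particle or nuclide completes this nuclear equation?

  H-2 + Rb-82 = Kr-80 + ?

alpha particle

Conserve mass number: 2 + 82 = 80 + A, so A = 4.
Conserve atomic number: 1 + 37 = 36 + Z, so Z = 2.
A = 4 and Z = 2 is He-4 — an alpha particle.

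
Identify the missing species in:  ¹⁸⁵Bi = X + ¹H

Pb-184

Conserve mass number: 185 = A + 1, so A = 184.
Conserve atomic number: 83 = Z + 1, so Z = 82.
Z = 82 is lead, so the species is ¹⁸⁴Pb.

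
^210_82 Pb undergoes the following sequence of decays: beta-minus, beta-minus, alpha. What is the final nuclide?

Start: (A, Z) = (210, 82).
After β⁻: (210, 83).
After β⁻: (210, 84).
After α: (206, 82).
Z = 82 is lead.

Pb-206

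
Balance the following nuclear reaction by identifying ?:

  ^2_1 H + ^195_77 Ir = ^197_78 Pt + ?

gamma ray

Conserve mass number: 2 + 195 = 197 + A, so A = 0.
Conserve atomic number: 1 + 77 = 78 + Z, so Z = 0.
A = 0 and Z = 0 is ^0_0 γ — a gamma ray.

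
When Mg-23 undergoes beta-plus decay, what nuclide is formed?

Na-23

Beta-plus decay: mass number changes by +0, atomic number by -1.
A: 23 = 23; Z: 12 − 1 = 11.
Z = 11 is sodium, so the daughter is Na-23.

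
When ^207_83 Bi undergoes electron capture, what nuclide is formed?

Electron capture: mass number changes by +0, atomic number by -1.
A: 207 = 207; Z: 83 − 1 = 82.
Z = 82 is lead, so the daughter is ^207_82 Pb.

Pb-207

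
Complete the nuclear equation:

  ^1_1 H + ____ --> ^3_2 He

Conserve mass number: 1 + A = 3, so A = 2.
Conserve atomic number: 1 + Z = 2, so Z = 1.
A = 2 and Z = 1 is ^2_1 H — a deuteron.

deuteron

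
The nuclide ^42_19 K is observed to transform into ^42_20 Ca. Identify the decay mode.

beta-minus decay

ΔA = 42 − 42 = 0; ΔZ = 20 − 19 = +1.
A is unchanged and Z rises by 1 — a neutron has become a proton (β⁻ decay).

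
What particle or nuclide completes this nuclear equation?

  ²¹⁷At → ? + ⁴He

Bi-213

Conserve mass number: 217 = A + 4, so A = 213.
Conserve atomic number: 85 = Z + 2, so Z = 83.
Z = 83 is bismuth, so the species is ²¹³Bi.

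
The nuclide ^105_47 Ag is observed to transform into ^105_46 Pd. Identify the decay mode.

beta-plus decay or electron capture

ΔA = 105 − 105 = 0; ΔZ = 46 − 47 = -1.
A is unchanged and Z drops by 1 — a proton has become a neutron (β⁺ emission or electron capture).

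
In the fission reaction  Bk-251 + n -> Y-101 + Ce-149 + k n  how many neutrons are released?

Conserve mass number: 252 = 101 + 149 + k, so k = 252 − 250 = 2.
Check atomic number: 97 = 39 + 58 + 0 = 97. ✓

2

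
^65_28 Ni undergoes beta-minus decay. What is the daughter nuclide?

Beta-minus decay: mass number changes by +0, atomic number by +1.
A: 65 = 65; Z: 28 + 1 = 29.
Z = 29 is copper, so the daughter is ^65_29 Cu.

Cu-65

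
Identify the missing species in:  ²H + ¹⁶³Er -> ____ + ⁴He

Ho-161

Conserve mass number: 2 + 163 = A + 4, so A = 161.
Conserve atomic number: 1 + 68 = Z + 2, so Z = 67.
Z = 67 is holmium, so the species is ¹⁶¹Ho.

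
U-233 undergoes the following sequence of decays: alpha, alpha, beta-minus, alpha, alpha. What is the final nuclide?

Start: (A, Z) = (233, 92).
After α: (229, 90).
After α: (225, 88).
After β⁻: (225, 89).
After α: (221, 87).
After α: (217, 85).
Z = 85 is astatine.

At-217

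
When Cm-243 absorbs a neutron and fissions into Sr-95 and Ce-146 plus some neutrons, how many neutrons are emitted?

Conserve mass number: 244 = 95 + 146 + k, so k = 244 − 241 = 3.
Check atomic number: 96 = 38 + 58 + 0 = 96. ✓

3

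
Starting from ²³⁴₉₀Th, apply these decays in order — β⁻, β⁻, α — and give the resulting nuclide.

Start: (A, Z) = (234, 90).
After β⁻: (234, 91).
After β⁻: (234, 92).
After α: (230, 90).
Z = 90 is thorium.

Th-230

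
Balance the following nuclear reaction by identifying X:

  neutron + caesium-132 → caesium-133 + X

Conserve mass number: 1 + 132 = 133 + A, so A = 0.
Conserve atomic number: 0 + 55 = 55 + Z, so Z = 0.
A = 0 and Z = 0 is γ — a gamma ray.

gamma ray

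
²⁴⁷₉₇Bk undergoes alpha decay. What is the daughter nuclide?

Alpha decay: mass number changes by -4, atomic number by -2.
A: 247 − 4 = 243; Z: 97 − 2 = 95.
Z = 95 is americium, so the daughter is ²⁴³₉₅Am.

Am-243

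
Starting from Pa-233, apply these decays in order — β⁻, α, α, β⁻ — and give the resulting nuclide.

Ac-225

Start: (A, Z) = (233, 91).
After β⁻: (233, 92).
After α: (229, 90).
After α: (225, 88).
After β⁻: (225, 89).
Z = 89 is actinium.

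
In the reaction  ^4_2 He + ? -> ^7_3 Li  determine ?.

triton

Conserve mass number: 4 + A = 7, so A = 3.
Conserve atomic number: 2 + Z = 3, so Z = 1.
A = 3 and Z = 1 is ^3_1 H — a triton.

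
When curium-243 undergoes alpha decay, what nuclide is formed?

Pu-239

Alpha decay: mass number changes by -4, atomic number by -2.
A: 243 − 4 = 239; Z: 96 − 2 = 94.
Z = 94 is plutonium, so the daughter is plutonium-239.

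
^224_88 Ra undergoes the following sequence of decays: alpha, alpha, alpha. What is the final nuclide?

Pb-212

Start: (A, Z) = (224, 88).
After α: (220, 86).
After α: (216, 84).
After α: (212, 82).
Z = 82 is lead.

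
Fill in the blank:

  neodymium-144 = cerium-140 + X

Conserve mass number: 144 = 140 + A, so A = 4.
Conserve atomic number: 60 = 58 + Z, so Z = 2.
A = 4 and Z = 2 is helium-4 — an alpha particle.

alpha particle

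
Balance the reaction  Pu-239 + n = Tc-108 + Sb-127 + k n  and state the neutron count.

5

Conserve mass number: 240 = 108 + 127 + k, so k = 240 − 235 = 5.
Check atomic number: 94 = 43 + 51 + 0 = 94. ✓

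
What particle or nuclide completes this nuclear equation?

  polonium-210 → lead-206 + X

alpha particle

Conserve mass number: 210 = 206 + A, so A = 4.
Conserve atomic number: 84 = 82 + Z, so Z = 2.
A = 4 and Z = 2 is helium-4 — an alpha particle.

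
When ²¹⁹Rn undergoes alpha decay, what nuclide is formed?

Alpha decay: mass number changes by -4, atomic number by -2.
A: 219 − 4 = 215; Z: 86 − 2 = 84.
Z = 84 is polonium, so the daughter is ²¹⁵Po.

Po-215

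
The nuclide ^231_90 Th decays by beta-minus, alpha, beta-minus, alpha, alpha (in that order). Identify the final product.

Rn-219

Start: (A, Z) = (231, 90).
After β⁻: (231, 91).
After α: (227, 89).
After β⁻: (227, 90).
After α: (223, 88).
After α: (219, 86).
Z = 86 is radon.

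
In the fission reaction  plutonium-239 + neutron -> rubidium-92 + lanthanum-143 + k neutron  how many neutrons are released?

Conserve mass number: 240 = 92 + 143 + k, so k = 240 − 235 = 5.
Check atomic number: 94 = 37 + 57 + 0 = 94. ✓

5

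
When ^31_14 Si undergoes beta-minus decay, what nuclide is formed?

Beta-minus decay: mass number changes by +0, atomic number by +1.
A: 31 = 31; Z: 14 + 1 = 15.
Z = 15 is phosphorus, so the daughter is ^31_15 P.

P-31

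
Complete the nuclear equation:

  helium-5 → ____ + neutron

He-4

Conserve mass number: 5 = A + 1, so A = 4.
Conserve atomic number: 2 = Z + 0, so Z = 2.
A = 4 and Z = 2 is helium-4 — an alpha particle.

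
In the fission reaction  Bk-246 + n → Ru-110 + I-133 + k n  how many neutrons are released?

4

Conserve mass number: 247 = 110 + 133 + k, so k = 247 − 243 = 4.
Check atomic number: 97 = 44 + 53 + 0 = 97. ✓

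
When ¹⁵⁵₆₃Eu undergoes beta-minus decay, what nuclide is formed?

Beta-minus decay: mass number changes by +0, atomic number by +1.
A: 155 = 155; Z: 63 + 1 = 64.
Z = 64 is gadolinium, so the daughter is ¹⁵⁵₆₄Gd.

Gd-155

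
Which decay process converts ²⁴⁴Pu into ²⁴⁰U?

alpha decay

ΔA = 240 − 244 = -4; ΔZ = 92 − 94 = -2.
A drops by 4 and Z drops by 2 — the signature of alpha emission.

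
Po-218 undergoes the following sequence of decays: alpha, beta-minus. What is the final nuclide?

Start: (A, Z) = (218, 84).
After α: (214, 82).
After β⁻: (214, 83).
Z = 83 is bismuth.

Bi-214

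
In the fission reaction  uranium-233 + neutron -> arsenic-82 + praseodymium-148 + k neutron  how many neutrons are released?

4

Conserve mass number: 234 = 82 + 148 + k, so k = 234 − 230 = 4.
Check atomic number: 92 = 33 + 59 + 0 = 92. ✓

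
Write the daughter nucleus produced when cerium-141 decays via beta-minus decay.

Beta-minus decay: mass number changes by +0, atomic number by +1.
A: 141 = 141; Z: 58 + 1 = 59.
Z = 59 is praseodymium, so the daughter is praseodymium-141.

Pr-141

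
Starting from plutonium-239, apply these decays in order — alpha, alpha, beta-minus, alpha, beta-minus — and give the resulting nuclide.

Start: (A, Z) = (239, 94).
After α: (235, 92).
After α: (231, 90).
After β⁻: (231, 91).
After α: (227, 89).
After β⁻: (227, 90).
Z = 90 is thorium.

Th-227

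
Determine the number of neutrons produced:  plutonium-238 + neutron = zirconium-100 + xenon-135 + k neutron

Conserve mass number: 239 = 100 + 135 + k, so k = 239 − 235 = 4.
Check atomic number: 94 = 40 + 54 + 0 = 94. ✓

4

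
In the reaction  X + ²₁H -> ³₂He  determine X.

proton

Conserve mass number: A + 2 = 3, so A = 1.
Conserve atomic number: Z + 1 = 2, so Z = 1.
A = 1 and Z = 1 is ¹₁H — a proton.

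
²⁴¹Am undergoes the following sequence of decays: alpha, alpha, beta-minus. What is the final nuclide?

U-233

Start: (A, Z) = (241, 95).
After α: (237, 93).
After α: (233, 91).
After β⁻: (233, 92).
Z = 92 is uranium.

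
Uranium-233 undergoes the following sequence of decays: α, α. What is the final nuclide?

Ra-225

Start: (A, Z) = (233, 92).
After α: (229, 90).
After α: (225, 88).
Z = 88 is radium.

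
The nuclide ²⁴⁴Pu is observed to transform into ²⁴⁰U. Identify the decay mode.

alpha decay

ΔA = 240 − 244 = -4; ΔZ = 92 − 94 = -2.
A drops by 4 and Z drops by 2 — the signature of alpha emission.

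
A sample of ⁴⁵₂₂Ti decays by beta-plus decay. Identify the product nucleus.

Sc-45

Beta-plus decay: mass number changes by +0, atomic number by -1.
A: 45 = 45; Z: 22 − 1 = 21.
Z = 21 is scandium, so the daughter is ⁴⁵₂₁Sc.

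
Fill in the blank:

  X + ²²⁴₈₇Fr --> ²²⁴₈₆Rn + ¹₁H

Conserve mass number: A + 224 = 224 + 1, so A = 1.
Conserve atomic number: Z + 87 = 86 + 1, so Z = 0.
A = 1 and Z = 0 is ¹₀n — a neutron.

neutron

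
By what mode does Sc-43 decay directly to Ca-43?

beta-plus decay or electron capture

ΔA = 43 − 43 = 0; ΔZ = 20 − 21 = -1.
A is unchanged and Z drops by 1 — a proton has become a neutron (β⁺ emission or electron capture).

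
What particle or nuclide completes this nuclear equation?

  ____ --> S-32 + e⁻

P-32

Conserve mass number: A = 32 + 0, so A = 32.
Conserve atomic number: Z = 16 − 1, so Z = 15.
Z = 15 is phosphorus, so the species is P-32.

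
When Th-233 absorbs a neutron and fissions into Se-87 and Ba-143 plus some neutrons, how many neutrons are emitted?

4

Conserve mass number: 234 = 87 + 143 + k, so k = 234 − 230 = 4.
Check atomic number: 90 = 34 + 56 + 0 = 90. ✓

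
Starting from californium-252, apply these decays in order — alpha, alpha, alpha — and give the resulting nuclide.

Start: (A, Z) = (252, 98).
After α: (248, 96).
After α: (244, 94).
After α: (240, 92).
Z = 92 is uranium.

U-240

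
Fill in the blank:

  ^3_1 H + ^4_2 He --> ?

Li-7

Conserve mass number: 3 + 4 = A, so A = 7.
Conserve atomic number: 1 + 2 = Z, so Z = 3.
Z = 3 is lithium, so the species is ^7_3 Li.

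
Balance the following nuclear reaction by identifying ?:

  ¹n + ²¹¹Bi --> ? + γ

Conserve mass number: 1 + 211 = A + 0, so A = 212.
Conserve atomic number: 0 + 83 = Z + 0, so Z = 83.
Z = 83 is bismuth, so the species is ²¹²Bi.

Bi-212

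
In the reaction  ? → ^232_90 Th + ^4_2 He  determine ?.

Conserve mass number: A = 232 + 4, so A = 236.
Conserve atomic number: Z = 90 + 2, so Z = 92.
Z = 92 is uranium, so the species is ^236_92 U.

U-236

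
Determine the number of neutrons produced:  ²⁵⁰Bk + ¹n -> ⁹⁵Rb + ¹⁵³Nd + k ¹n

Conserve mass number: 251 = 95 + 153 + k, so k = 251 − 248 = 3.
Check atomic number: 97 = 37 + 60 + 0 = 97. ✓

3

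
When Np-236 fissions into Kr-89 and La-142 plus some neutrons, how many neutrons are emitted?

5

Conserve mass number: 236 = 89 + 142 + k, so k = 236 − 231 = 5.
Check atomic number: 93 = 36 + 57 + 0 = 93. ✓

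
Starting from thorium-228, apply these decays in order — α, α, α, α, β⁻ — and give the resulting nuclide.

Start: (A, Z) = (228, 90).
After α: (224, 88).
After α: (220, 86).
After α: (216, 84).
After α: (212, 82).
After β⁻: (212, 83).
Z = 83 is bismuth.

Bi-212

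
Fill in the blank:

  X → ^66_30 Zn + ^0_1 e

Ga-66

Conserve mass number: A = 66 + 0, so A = 66.
Conserve atomic number: Z = 30 + 1, so Z = 31.
Z = 31 is gallium, so the species is ^66_31 Ga.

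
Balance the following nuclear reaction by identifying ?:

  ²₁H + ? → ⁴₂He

deuteron

Conserve mass number: 2 + A = 4, so A = 2.
Conserve atomic number: 1 + Z = 2, so Z = 1.
A = 2 and Z = 1 is ²₁H — a deuteron.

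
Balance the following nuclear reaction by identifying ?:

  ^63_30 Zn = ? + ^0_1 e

Conserve mass number: 63 = A + 0, so A = 63.
Conserve atomic number: 30 = Z + 1, so Z = 29.
Z = 29 is copper, so the species is ^63_29 Cu.

Cu-63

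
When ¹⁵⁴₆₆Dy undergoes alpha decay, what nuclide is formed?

Alpha decay: mass number changes by -4, atomic number by -2.
A: 154 − 4 = 150; Z: 66 − 2 = 64.
Z = 64 is gadolinium, so the daughter is ¹⁵⁰₆₄Gd.

Gd-150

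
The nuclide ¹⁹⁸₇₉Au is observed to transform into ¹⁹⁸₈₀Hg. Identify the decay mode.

beta-minus decay

ΔA = 198 − 198 = 0; ΔZ = 80 − 79 = +1.
A is unchanged and Z rises by 1 — a neutron has become a proton (β⁻ decay).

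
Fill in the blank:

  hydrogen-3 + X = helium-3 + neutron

proton

Conserve mass number: 3 + A = 3 + 1, so A = 1.
Conserve atomic number: 1 + Z = 2 + 0, so Z = 1.
A = 1 and Z = 1 is hydrogen-1 — a proton.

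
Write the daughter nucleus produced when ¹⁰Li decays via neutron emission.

Neutron emission: mass number changes by -1, atomic number by +0.
A: 10 − 1 = 9; Z: 3 = 3.
Z = 3 is lithium, so the daughter is ⁹Li.

Li-9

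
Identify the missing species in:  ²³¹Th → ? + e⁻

Conserve mass number: 231 = A + 0, so A = 231.
Conserve atomic number: 90 = Z − 1, so Z = 91.
Z = 91 is protactinium, so the species is ²³¹Pa.

Pa-231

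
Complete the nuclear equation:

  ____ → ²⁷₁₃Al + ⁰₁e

Conserve mass number: A = 27 + 0, so A = 27.
Conserve atomic number: Z = 13 + 1, so Z = 14.
Z = 14 is silicon, so the species is ²⁷₁₄Si.

Si-27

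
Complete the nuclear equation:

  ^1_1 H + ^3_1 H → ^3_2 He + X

neutron

Conserve mass number: 1 + 3 = 3 + A, so A = 1.
Conserve atomic number: 1 + 1 = 2 + Z, so Z = 0.
A = 1 and Z = 0 is ^1_0 n — a neutron.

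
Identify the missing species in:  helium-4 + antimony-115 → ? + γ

Conserve mass number: 4 + 115 = A + 0, so A = 119.
Conserve atomic number: 2 + 51 = Z + 0, so Z = 53.
Z = 53 is iodine, so the species is iodine-119.

I-119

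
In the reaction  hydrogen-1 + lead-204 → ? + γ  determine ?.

Bi-205

Conserve mass number: 1 + 204 = A + 0, so A = 205.
Conserve atomic number: 1 + 82 = Z + 0, so Z = 83.
Z = 83 is bismuth, so the species is bismuth-205.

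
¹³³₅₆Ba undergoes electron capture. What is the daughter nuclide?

Cs-133

Electron capture: mass number changes by +0, atomic number by -1.
A: 133 = 133; Z: 56 − 1 = 55.
Z = 55 is caesium, so the daughter is ¹³³₅₅Cs.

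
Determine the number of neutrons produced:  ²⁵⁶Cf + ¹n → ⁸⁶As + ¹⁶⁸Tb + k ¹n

Conserve mass number: 257 = 86 + 168 + k, so k = 257 − 254 = 3.
Check atomic number: 98 = 33 + 65 + 0 = 98. ✓

3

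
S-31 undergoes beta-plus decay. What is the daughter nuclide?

P-31

Beta-plus decay: mass number changes by +0, atomic number by -1.
A: 31 = 31; Z: 16 − 1 = 15.
Z = 15 is phosphorus, so the daughter is P-31.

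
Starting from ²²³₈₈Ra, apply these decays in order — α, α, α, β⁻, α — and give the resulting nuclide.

Tl-207

Start: (A, Z) = (223, 88).
After α: (219, 86).
After α: (215, 84).
After α: (211, 82).
After β⁻: (211, 83).
After α: (207, 81).
Z = 81 is thallium.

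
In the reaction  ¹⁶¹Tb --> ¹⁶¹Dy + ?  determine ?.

Conserve mass number: 161 = 161 + A, so A = 0.
Conserve atomic number: 65 = 66 + Z, so Z = -1.
A = 0 and Z = -1 is e⁻ — a beta-minus particle.

beta-minus particle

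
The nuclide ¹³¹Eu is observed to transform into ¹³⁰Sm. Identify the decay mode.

proton emission

ΔA = 130 − 131 = -1; ΔZ = 62 − 63 = -1.
A drops by 1 and Z drops by 1 — a proton was emitted.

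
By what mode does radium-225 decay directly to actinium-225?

beta-minus decay

ΔA = 225 − 225 = 0; ΔZ = 89 − 88 = +1.
A is unchanged and Z rises by 1 — a neutron has become a proton (β⁻ decay).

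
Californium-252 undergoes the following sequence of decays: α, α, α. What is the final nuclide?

U-240

Start: (A, Z) = (252, 98).
After α: (248, 96).
After α: (244, 94).
After α: (240, 92).
Z = 92 is uranium.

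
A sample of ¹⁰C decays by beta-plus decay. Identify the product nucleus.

B-10

Beta-plus decay: mass number changes by +0, atomic number by -1.
A: 10 = 10; Z: 6 − 1 = 5.
Z = 5 is boron, so the daughter is ¹⁰B.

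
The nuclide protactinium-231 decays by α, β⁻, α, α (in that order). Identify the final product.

Rn-219

Start: (A, Z) = (231, 91).
After α: (227, 89).
After β⁻: (227, 90).
After α: (223, 88).
After α: (219, 86).
Z = 86 is radon.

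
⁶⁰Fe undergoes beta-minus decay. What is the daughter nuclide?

Beta-minus decay: mass number changes by +0, atomic number by +1.
A: 60 = 60; Z: 26 + 1 = 27.
Z = 27 is cobalt, so the daughter is ⁶⁰Co.

Co-60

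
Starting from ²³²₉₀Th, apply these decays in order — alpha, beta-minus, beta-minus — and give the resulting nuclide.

Th-228

Start: (A, Z) = (232, 90).
After α: (228, 88).
After β⁻: (228, 89).
After β⁻: (228, 90).
Z = 90 is thorium.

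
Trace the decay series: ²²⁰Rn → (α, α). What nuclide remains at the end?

Pb-212

Start: (A, Z) = (220, 86).
After α: (216, 84).
After α: (212, 82).
Z = 82 is lead.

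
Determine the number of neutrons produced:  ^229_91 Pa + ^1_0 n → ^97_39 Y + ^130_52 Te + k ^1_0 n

Conserve mass number: 230 = 97 + 130 + k, so k = 230 − 227 = 3.
Check atomic number: 91 = 39 + 52 + 0 = 91. ✓

3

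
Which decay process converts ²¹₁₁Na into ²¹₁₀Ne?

ΔA = 21 − 21 = 0; ΔZ = 10 − 11 = -1.
A is unchanged and Z drops by 1 — a proton has become a neutron (β⁺ emission or electron capture).

beta-plus decay or electron capture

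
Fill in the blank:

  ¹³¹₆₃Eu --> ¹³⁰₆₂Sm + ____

Conserve mass number: 131 = 130 + A, so A = 1.
Conserve atomic number: 63 = 62 + Z, so Z = 1.
A = 1 and Z = 1 is ¹₁H — a proton.

proton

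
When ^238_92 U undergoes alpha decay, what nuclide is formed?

Th-234

Alpha decay: mass number changes by -4, atomic number by -2.
A: 238 − 4 = 234; Z: 92 − 2 = 90.
Z = 90 is thorium, so the daughter is ^234_90 Th.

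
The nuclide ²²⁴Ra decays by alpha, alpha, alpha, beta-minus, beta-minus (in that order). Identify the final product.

Po-212

Start: (A, Z) = (224, 88).
After α: (220, 86).
After α: (216, 84).
After α: (212, 82).
After β⁻: (212, 83).
After β⁻: (212, 84).
Z = 84 is polonium.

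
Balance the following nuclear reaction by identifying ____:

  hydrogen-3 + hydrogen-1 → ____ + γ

He-4

Conserve mass number: 3 + 1 = A + 0, so A = 4.
Conserve atomic number: 1 + 1 = Z + 0, so Z = 2.
A = 4 and Z = 2 is helium-4 — an alpha particle.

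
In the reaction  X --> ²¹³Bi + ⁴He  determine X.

Conserve mass number: A = 213 + 4, so A = 217.
Conserve atomic number: Z = 83 + 2, so Z = 85.
Z = 85 is astatine, so the species is ²¹⁷At.

At-217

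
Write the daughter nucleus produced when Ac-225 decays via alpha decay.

Alpha decay: mass number changes by -4, atomic number by -2.
A: 225 − 4 = 221; Z: 89 − 2 = 87.
Z = 87 is francium, so the daughter is Fr-221.

Fr-221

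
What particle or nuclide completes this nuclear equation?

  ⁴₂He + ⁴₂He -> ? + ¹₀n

Be-7

Conserve mass number: 4 + 4 = A + 1, so A = 7.
Conserve atomic number: 2 + 2 = Z + 0, so Z = 4.
Z = 4 is beryllium, so the species is ⁷₄Be.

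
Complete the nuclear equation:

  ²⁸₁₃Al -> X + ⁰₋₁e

Si-28

Conserve mass number: 28 = A + 0, so A = 28.
Conserve atomic number: 13 = Z − 1, so Z = 14.
Z = 14 is silicon, so the species is ²⁸₁₄Si.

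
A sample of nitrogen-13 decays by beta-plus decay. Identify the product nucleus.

Beta-plus decay: mass number changes by +0, atomic number by -1.
A: 13 = 13; Z: 7 − 1 = 6.
Z = 6 is carbon, so the daughter is carbon-13.

C-13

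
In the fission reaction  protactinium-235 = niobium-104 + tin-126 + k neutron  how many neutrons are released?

5

Conserve mass number: 235 = 104 + 126 + k, so k = 235 − 230 = 5.
Check atomic number: 91 = 41 + 50 + 0 = 91. ✓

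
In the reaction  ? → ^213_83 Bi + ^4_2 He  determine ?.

At-217

Conserve mass number: A = 213 + 4, so A = 217.
Conserve atomic number: Z = 83 + 2, so Z = 85.
Z = 85 is astatine, so the species is ^217_85 At.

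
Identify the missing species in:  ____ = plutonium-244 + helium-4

Cm-248

Conserve mass number: A = 244 + 4, so A = 248.
Conserve atomic number: Z = 94 + 2, so Z = 96.
Z = 96 is curium, so the species is curium-248.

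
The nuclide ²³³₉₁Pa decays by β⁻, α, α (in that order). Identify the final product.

Ra-225

Start: (A, Z) = (233, 91).
After β⁻: (233, 92).
After α: (229, 90).
After α: (225, 88).
Z = 88 is radium.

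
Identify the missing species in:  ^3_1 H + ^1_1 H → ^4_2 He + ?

Conserve mass number: 3 + 1 = 4 + A, so A = 0.
Conserve atomic number: 1 + 1 = 2 + Z, so Z = 0.
A = 0 and Z = 0 is ^0_0 γ — a gamma ray.

gamma ray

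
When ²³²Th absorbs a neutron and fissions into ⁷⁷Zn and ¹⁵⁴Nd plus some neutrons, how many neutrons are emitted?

Conserve mass number: 233 = 77 + 154 + k, so k = 233 − 231 = 2.
Check atomic number: 90 = 30 + 60 + 0 = 90. ✓

2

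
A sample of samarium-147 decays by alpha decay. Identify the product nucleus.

Alpha decay: mass number changes by -4, atomic number by -2.
A: 147 − 4 = 143; Z: 62 − 2 = 60.
Z = 60 is neodymium, so the daughter is neodymium-143.

Nd-143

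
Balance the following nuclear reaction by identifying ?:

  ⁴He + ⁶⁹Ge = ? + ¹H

Conserve mass number: 4 + 69 = A + 1, so A = 72.
Conserve atomic number: 2 + 32 = Z + 1, so Z = 33.
Z = 33 is arsenic, so the species is ⁷²As.

As-72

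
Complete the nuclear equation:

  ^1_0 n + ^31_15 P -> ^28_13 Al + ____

Conserve mass number: 1 + 31 = 28 + A, so A = 4.
Conserve atomic number: 0 + 15 = 13 + Z, so Z = 2.
A = 4 and Z = 2 is ^4_2 He — an alpha particle.

alpha particle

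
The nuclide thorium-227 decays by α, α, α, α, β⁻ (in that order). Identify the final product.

Start: (A, Z) = (227, 90).
After α: (223, 88).
After α: (219, 86).
After α: (215, 84).
After α: (211, 82).
After β⁻: (211, 83).
Z = 83 is bismuth.

Bi-211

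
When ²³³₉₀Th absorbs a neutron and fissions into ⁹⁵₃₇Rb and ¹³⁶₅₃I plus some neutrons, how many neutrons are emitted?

3

Conserve mass number: 234 = 95 + 136 + k, so k = 234 − 231 = 3.
Check atomic number: 90 = 37 + 53 + 0 = 90. ✓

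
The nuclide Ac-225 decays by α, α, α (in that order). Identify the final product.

Bi-213

Start: (A, Z) = (225, 89).
After α: (221, 87).
After α: (217, 85).
After α: (213, 83).
Z = 83 is bismuth.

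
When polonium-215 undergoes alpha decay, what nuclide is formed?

Alpha decay: mass number changes by -4, atomic number by -2.
A: 215 − 4 = 211; Z: 84 − 2 = 82.
Z = 82 is lead, so the daughter is lead-211.

Pb-211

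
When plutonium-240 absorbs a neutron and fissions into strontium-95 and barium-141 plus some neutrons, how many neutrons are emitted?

5

Conserve mass number: 241 = 95 + 141 + k, so k = 241 − 236 = 5.
Check atomic number: 94 = 38 + 56 + 0 = 94. ✓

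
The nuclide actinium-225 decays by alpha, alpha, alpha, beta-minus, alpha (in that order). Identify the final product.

Pb-209

Start: (A, Z) = (225, 89).
After α: (221, 87).
After α: (217, 85).
After α: (213, 83).
After β⁻: (213, 84).
After α: (209, 82).
Z = 82 is lead.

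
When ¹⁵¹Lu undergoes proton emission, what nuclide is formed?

Proton emission: mass number changes by -1, atomic number by -1.
A: 151 − 1 = 150; Z: 71 − 1 = 70.
Z = 70 is ytterbium, so the daughter is ¹⁵⁰Yb.

Yb-150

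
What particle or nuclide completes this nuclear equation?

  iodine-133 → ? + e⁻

Conserve mass number: 133 = A + 0, so A = 133.
Conserve atomic number: 53 = Z − 1, so Z = 54.
Z = 54 is xenon, so the species is xenon-133.

Xe-133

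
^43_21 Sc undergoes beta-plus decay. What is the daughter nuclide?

Ca-43

Beta-plus decay: mass number changes by +0, atomic number by -1.
A: 43 = 43; Z: 21 − 1 = 20.
Z = 20 is calcium, so the daughter is ^43_20 Ca.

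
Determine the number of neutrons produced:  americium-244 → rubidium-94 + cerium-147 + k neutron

Conserve mass number: 244 = 94 + 147 + k, so k = 244 − 241 = 3.
Check atomic number: 95 = 37 + 58 + 0 = 95. ✓

3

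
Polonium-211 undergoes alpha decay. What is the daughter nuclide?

Alpha decay: mass number changes by -4, atomic number by -2.
A: 211 − 4 = 207; Z: 84 − 2 = 82.
Z = 82 is lead, so the daughter is lead-207.

Pb-207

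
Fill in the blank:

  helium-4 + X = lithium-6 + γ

Conserve mass number: 4 + A = 6 + 0, so A = 2.
Conserve atomic number: 2 + Z = 3 + 0, so Z = 1.
A = 2 and Z = 1 is hydrogen-2 — a deuteron.

deuteron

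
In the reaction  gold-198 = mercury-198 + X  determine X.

beta-minus particle

Conserve mass number: 198 = 198 + A, so A = 0.
Conserve atomic number: 79 = 80 + Z, so Z = -1.
A = 0 and Z = -1 is e⁻ — a beta-minus particle.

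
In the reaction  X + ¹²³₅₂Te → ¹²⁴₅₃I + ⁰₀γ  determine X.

Conserve mass number: A + 123 = 124 + 0, so A = 1.
Conserve atomic number: Z + 52 = 53 + 0, so Z = 1.
A = 1 and Z = 1 is ¹₁H — a proton.

proton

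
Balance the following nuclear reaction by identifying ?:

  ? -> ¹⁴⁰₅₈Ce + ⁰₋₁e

Conserve mass number: A = 140 + 0, so A = 140.
Conserve atomic number: Z = 58 − 1, so Z = 57.
Z = 57 is lanthanum, so the species is ¹⁴⁰₅₇La.

La-140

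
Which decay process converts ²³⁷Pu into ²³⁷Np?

beta-plus decay or electron capture

ΔA = 237 − 237 = 0; ΔZ = 93 − 94 = -1.
A is unchanged and Z drops by 1 — a proton has become a neutron (β⁺ emission or electron capture).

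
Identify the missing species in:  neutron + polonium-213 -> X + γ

Po-214

Conserve mass number: 1 + 213 = A + 0, so A = 214.
Conserve atomic number: 0 + 84 = Z + 0, so Z = 84.
Z = 84 is polonium, so the species is polonium-214.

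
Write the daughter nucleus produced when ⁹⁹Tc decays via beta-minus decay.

Beta-minus decay: mass number changes by +0, atomic number by +1.
A: 99 = 99; Z: 43 + 1 = 44.
Z = 44 is ruthenium, so the daughter is ⁹⁹Ru.

Ru-99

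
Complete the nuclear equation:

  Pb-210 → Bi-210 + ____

beta-minus particle

Conserve mass number: 210 = 210 + A, so A = 0.
Conserve atomic number: 82 = 83 + Z, so Z = -1.
A = 0 and Z = -1 is e⁻ — a beta-minus particle.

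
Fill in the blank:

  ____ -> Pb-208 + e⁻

Conserve mass number: A = 208 + 0, so A = 208.
Conserve atomic number: Z = 82 − 1, so Z = 81.
Z = 81 is thallium, so the species is Tl-208.

Tl-208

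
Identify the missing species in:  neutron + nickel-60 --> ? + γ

Ni-61

Conserve mass number: 1 + 60 = A + 0, so A = 61.
Conserve atomic number: 0 + 28 = Z + 0, so Z = 28.
Z = 28 is nickel, so the species is nickel-61.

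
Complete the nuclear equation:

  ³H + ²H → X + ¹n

Conserve mass number: 3 + 2 = A + 1, so A = 4.
Conserve atomic number: 1 + 1 = Z + 0, so Z = 2.
A = 4 and Z = 2 is ⁴He — an alpha particle.

He-4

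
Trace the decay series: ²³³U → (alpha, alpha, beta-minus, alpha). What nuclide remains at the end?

Fr-221

Start: (A, Z) = (233, 92).
After α: (229, 90).
After α: (225, 88).
After β⁻: (225, 89).
After α: (221, 87).
Z = 87 is francium.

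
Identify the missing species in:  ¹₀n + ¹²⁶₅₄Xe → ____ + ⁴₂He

Conserve mass number: 1 + 126 = A + 4, so A = 123.
Conserve atomic number: 0 + 54 = Z + 2, so Z = 52.
Z = 52 is tellurium, so the species is ¹²³₅₂Te.

Te-123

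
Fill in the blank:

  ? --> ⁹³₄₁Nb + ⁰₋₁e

Zr-93

Conserve mass number: A = 93 + 0, so A = 93.
Conserve atomic number: Z = 41 − 1, so Z = 40.
Z = 40 is zirconium, so the species is ⁹³₄₀Zr.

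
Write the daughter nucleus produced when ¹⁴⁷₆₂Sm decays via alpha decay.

Nd-143

Alpha decay: mass number changes by -4, atomic number by -2.
A: 147 − 4 = 143; Z: 62 − 2 = 60.
Z = 60 is neodymium, so the daughter is ¹⁴³₆₀Nd.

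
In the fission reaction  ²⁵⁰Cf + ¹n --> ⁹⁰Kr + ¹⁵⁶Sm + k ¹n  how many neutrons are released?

Conserve mass number: 251 = 90 + 156 + k, so k = 251 − 246 = 5.
Check atomic number: 98 = 36 + 62 + 0 = 98. ✓

5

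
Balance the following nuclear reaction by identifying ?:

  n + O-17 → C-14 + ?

Conserve mass number: 1 + 17 = 14 + A, so A = 4.
Conserve atomic number: 0 + 8 = 6 + Z, so Z = 2.
A = 4 and Z = 2 is He-4 — an alpha particle.

alpha particle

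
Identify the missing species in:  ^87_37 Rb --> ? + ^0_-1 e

Conserve mass number: 87 = A + 0, so A = 87.
Conserve atomic number: 37 = Z − 1, so Z = 38.
Z = 38 is strontium, so the species is ^87_38 Sr.

Sr-87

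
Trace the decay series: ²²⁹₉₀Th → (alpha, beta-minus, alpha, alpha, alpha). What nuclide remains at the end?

Bi-213

Start: (A, Z) = (229, 90).
After α: (225, 88).
After β⁻: (225, 89).
After α: (221, 87).
After α: (217, 85).
After α: (213, 83).
Z = 83 is bismuth.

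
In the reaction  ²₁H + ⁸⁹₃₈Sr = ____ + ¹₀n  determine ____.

Conserve mass number: 2 + 89 = A + 1, so A = 90.
Conserve atomic number: 1 + 38 = Z + 0, so Z = 39.
Z = 39 is yttrium, so the species is ⁹⁰₃₉Y.

Y-90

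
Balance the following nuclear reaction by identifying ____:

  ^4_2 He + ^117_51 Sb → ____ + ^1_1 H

Te-120

Conserve mass number: 4 + 117 = A + 1, so A = 120.
Conserve atomic number: 2 + 51 = Z + 1, so Z = 52.
Z = 52 is tellurium, so the species is ^120_52 Te.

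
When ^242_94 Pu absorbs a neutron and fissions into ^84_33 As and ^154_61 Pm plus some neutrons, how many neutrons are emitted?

5

Conserve mass number: 243 = 84 + 154 + k, so k = 243 − 238 = 5.
Check atomic number: 94 = 33 + 61 + 0 = 94. ✓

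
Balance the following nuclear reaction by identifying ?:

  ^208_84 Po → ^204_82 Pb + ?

Conserve mass number: 208 = 204 + A, so A = 4.
Conserve atomic number: 84 = 82 + Z, so Z = 2.
A = 4 and Z = 2 is ^4_2 He — an alpha particle.

alpha particle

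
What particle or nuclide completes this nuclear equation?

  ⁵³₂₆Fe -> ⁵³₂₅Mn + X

Conserve mass number: 53 = 53 + A, so A = 0.
Conserve atomic number: 26 = 25 + Z, so Z = 1.
A = 0 and Z = 1 is ⁰₁e — a positron.

positron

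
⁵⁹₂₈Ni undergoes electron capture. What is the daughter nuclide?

Electron capture: mass number changes by +0, atomic number by -1.
A: 59 = 59; Z: 28 − 1 = 27.
Z = 27 is cobalt, so the daughter is ⁵⁹₂₇Co.

Co-59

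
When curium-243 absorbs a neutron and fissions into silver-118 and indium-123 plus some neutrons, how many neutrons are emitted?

3

Conserve mass number: 244 = 118 + 123 + k, so k = 244 − 241 = 3.
Check atomic number: 96 = 47 + 49 + 0 = 96. ✓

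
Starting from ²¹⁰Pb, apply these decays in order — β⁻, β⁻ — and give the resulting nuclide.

Start: (A, Z) = (210, 82).
After β⁻: (210, 83).
After β⁻: (210, 84).
Z = 84 is polonium.

Po-210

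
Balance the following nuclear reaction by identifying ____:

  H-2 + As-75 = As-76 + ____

Conserve mass number: 2 + 75 = 76 + A, so A = 1.
Conserve atomic number: 1 + 33 = 33 + Z, so Z = 1.
A = 1 and Z = 1 is H-1 — a proton.

proton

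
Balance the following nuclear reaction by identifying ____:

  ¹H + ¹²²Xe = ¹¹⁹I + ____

alpha particle

Conserve mass number: 1 + 122 = 119 + A, so A = 4.
Conserve atomic number: 1 + 54 = 53 + Z, so Z = 2.
A = 4 and Z = 2 is ⁴He — an alpha particle.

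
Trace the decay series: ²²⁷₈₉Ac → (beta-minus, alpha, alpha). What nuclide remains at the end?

Start: (A, Z) = (227, 89).
After β⁻: (227, 90).
After α: (223, 88).
After α: (219, 86).
Z = 86 is radon.

Rn-219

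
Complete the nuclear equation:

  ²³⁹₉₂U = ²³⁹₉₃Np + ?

beta-minus particle

Conserve mass number: 239 = 239 + A, so A = 0.
Conserve atomic number: 92 = 93 + Z, so Z = -1.
A = 0 and Z = -1 is ⁰₋₁e — a beta-minus particle.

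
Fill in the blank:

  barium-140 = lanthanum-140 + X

Conserve mass number: 140 = 140 + A, so A = 0.
Conserve atomic number: 56 = 57 + Z, so Z = -1.
A = 0 and Z = -1 is e⁻ — a beta-minus particle.

beta-minus particle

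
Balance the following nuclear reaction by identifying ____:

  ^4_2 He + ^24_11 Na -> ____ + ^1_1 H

Mg-27

Conserve mass number: 4 + 24 = A + 1, so A = 27.
Conserve atomic number: 2 + 11 = Z + 1, so Z = 12.
Z = 12 is magnesium, so the species is ^27_12 Mg.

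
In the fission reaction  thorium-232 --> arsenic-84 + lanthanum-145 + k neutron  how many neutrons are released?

3

Conserve mass number: 232 = 84 + 145 + k, so k = 232 − 229 = 3.
Check atomic number: 90 = 33 + 57 + 0 = 90. ✓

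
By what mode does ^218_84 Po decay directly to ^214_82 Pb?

alpha decay

ΔA = 214 − 218 = -4; ΔZ = 82 − 84 = -2.
A drops by 4 and Z drops by 2 — the signature of alpha emission.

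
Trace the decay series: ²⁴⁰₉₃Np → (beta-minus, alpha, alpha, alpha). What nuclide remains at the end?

Ra-228

Start: (A, Z) = (240, 93).
After β⁻: (240, 94).
After α: (236, 92).
After α: (232, 90).
After α: (228, 88).
Z = 88 is radium.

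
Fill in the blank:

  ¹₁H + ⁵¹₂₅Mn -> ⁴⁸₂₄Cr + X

Conserve mass number: 1 + 51 = 48 + A, so A = 4.
Conserve atomic number: 1 + 25 = 24 + Z, so Z = 2.
A = 4 and Z = 2 is ⁴₂He — an alpha particle.

alpha particle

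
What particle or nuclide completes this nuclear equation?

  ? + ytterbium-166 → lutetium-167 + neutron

deuteron

Conserve mass number: A + 166 = 167 + 1, so A = 2.
Conserve atomic number: Z + 70 = 71 + 0, so Z = 1.
A = 2 and Z = 1 is hydrogen-2 — a deuteron.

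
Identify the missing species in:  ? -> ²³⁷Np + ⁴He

Am-241

Conserve mass number: A = 237 + 4, so A = 241.
Conserve atomic number: Z = 93 + 2, so Z = 95.
Z = 95 is americium, so the species is ²⁴¹Am.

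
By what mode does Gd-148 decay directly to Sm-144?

ΔA = 144 − 148 = -4; ΔZ = 62 − 64 = -2.
A drops by 4 and Z drops by 2 — the signature of alpha emission.

alpha decay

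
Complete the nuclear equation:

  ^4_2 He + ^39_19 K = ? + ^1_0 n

Conserve mass number: 4 + 39 = A + 1, so A = 42.
Conserve atomic number: 2 + 19 = Z + 0, so Z = 21.
Z = 21 is scandium, so the species is ^42_21 Sc.

Sc-42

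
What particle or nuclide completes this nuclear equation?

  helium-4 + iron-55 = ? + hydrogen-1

Conserve mass number: 4 + 55 = A + 1, so A = 58.
Conserve atomic number: 2 + 26 = Z + 1, so Z = 27.
Z = 27 is cobalt, so the species is cobalt-58.

Co-58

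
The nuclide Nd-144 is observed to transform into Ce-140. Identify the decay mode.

ΔA = 140 − 144 = -4; ΔZ = 58 − 60 = -2.
A drops by 4 and Z drops by 2 — the signature of alpha emission.

alpha decay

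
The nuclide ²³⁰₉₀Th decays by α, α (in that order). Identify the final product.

Rn-222

Start: (A, Z) = (230, 90).
After α: (226, 88).
After α: (222, 86).
Z = 86 is radon.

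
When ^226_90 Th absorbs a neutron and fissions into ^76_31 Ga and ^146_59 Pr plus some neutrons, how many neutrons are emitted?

5

Conserve mass number: 227 = 76 + 146 + k, so k = 227 − 222 = 5.
Check atomic number: 90 = 31 + 59 + 0 = 90. ✓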